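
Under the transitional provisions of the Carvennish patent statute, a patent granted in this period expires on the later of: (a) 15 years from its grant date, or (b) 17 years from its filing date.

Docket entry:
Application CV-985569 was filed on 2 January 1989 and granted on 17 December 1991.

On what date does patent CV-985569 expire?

2006-12-17

(a) grant + 15 years → 17 December 2006.
(b) filing + 17 years → 2 January 2006.
Later of the two: 17 December 2006.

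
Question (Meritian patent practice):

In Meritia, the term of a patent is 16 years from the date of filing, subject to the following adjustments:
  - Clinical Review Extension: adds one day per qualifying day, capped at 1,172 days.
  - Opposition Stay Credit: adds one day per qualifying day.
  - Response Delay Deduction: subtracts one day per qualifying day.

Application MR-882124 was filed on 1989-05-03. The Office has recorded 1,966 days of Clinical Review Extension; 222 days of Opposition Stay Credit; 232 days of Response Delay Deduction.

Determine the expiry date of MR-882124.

2008-07-08

Base term: filing date + 16 years → 3 May 2005.
Clinical Review Extension: 1966 days claimed exceeds the 1172-day cap, so +1172 days → 18 July 2008.
Opposition Stay Credit: +222 days → 25 February 2009.
Response Delay Deduction: −232 days → 8 July 2008.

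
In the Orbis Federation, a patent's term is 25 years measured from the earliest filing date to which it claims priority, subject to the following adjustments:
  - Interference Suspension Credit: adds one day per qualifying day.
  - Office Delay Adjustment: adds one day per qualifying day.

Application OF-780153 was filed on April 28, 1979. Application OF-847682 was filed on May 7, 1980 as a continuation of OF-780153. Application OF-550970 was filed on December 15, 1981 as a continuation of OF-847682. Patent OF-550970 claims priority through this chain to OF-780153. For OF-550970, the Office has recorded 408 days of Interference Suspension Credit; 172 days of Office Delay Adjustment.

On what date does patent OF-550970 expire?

Earliest priority filing: 28 April 1979.
Base term: 28 April 1979 + 25 years → 28 April 2004.
Interference Suspension Credit: +408 days → 10 June 2005.
Office Delay Adjustment: +172 days → 29 November 2005.

2005-11-29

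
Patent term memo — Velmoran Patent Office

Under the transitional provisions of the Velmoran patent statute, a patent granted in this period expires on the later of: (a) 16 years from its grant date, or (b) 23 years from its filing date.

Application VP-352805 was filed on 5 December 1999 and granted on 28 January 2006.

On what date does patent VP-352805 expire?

(a) grant + 16 years → 28 January 2022.
(b) filing + 23 years → 5 December 2022.
Later of the two: 5 December 2022.

2022-12-05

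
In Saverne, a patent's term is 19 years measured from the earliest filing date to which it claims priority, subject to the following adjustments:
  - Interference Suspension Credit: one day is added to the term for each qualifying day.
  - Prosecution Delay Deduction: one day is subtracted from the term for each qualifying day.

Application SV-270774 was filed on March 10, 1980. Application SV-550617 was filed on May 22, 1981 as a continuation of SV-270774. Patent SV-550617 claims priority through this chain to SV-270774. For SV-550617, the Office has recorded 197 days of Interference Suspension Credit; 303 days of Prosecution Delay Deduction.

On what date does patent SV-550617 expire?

1998-11-24

Earliest priority filing: 10 March 1980.
Base term: 10 March 1980 + 19 years → 10 March 1999.
Interference Suspension Credit: +197 days → 23 September 1999.
Prosecution Delay Deduction: −303 days → 24 November 1998.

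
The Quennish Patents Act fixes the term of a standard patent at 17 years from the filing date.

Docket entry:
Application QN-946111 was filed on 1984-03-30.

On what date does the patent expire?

March 30, 2001

Filing date + 17 years → 30 March 2001.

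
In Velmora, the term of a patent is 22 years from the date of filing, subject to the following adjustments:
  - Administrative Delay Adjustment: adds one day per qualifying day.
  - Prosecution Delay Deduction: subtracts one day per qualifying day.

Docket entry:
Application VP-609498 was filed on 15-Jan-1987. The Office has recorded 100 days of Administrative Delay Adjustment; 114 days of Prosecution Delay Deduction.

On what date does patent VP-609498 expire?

Base term: filing date + 22 years → 15 January 2009.
Administrative Delay Adjustment: +100 days → 25 April 2009.
Prosecution Delay Deduction: −114 days → 1 January 2009.

January 1, 2009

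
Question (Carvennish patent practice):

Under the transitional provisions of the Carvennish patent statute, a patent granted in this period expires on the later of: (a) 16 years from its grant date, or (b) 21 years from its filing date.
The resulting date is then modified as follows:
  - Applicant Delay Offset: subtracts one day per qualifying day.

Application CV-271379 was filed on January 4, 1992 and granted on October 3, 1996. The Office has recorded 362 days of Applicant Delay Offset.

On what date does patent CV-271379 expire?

2012-01-08

(a) grant + 16 years → 3 October 2012.
(b) filing + 21 years → 4 January 2013.
Later of the two: 4 January 2013.
Applicant Delay Offset: −362 days → 8 January 2012.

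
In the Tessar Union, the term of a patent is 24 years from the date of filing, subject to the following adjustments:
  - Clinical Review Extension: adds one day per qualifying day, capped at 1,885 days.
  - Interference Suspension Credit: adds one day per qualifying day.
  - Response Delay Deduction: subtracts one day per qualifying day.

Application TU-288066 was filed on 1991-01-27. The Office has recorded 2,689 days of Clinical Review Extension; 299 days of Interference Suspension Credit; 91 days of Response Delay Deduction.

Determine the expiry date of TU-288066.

Base term: filing date + 24 years → 27 January 2015.
Clinical Review Extension: 2689 days claimed exceeds the 1885-day cap, so +1885 days → 26 March 2020.
Interference Suspension Credit: +299 days → 19 January 2021.
Response Delay Deduction: −91 days → 20 October 2020.

October 20, 2020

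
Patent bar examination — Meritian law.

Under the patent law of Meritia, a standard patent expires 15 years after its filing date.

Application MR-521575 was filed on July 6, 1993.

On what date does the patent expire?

July 6, 2008

Filing date + 15 years → 6 July 2008.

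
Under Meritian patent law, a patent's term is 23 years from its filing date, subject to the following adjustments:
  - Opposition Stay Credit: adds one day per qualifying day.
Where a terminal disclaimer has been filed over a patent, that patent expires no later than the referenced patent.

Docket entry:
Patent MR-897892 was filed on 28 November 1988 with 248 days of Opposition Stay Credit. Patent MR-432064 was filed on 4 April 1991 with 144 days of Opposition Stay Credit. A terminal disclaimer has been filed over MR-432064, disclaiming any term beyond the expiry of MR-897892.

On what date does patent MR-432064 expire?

August 2, 2012

Natural term of MR-432064:
  Base: filing + 23 years → 4 April 2014.
  Opposition Stay Credit: +144 days → 26 August 2014.
Expiry of referenced patent MR-897892:
  Base: filing + 23 years → 28 November 2011.
  Opposition Stay Credit: +248 days → 2 August 2012.
Terminal disclaimer: MR-432064 expires on the earlier of 26 August 2014 and 2 August 2012.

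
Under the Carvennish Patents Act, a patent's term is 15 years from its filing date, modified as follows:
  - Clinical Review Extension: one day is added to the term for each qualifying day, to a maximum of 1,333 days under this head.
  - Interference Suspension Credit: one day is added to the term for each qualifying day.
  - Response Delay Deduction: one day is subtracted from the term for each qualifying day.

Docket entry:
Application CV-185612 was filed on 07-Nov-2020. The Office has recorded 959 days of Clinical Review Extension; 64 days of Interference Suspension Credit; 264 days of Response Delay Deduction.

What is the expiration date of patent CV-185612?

Base term: filing date + 15 years → 7 November 2035.
Clinical Review Extension: 959 days (within the 1333-day cap) → +959 days → 23 June 2038.
Interference Suspension Credit: +64 days → 26 August 2038.
Response Delay Deduction: −264 days → 5 December 2037.

December 5, 2037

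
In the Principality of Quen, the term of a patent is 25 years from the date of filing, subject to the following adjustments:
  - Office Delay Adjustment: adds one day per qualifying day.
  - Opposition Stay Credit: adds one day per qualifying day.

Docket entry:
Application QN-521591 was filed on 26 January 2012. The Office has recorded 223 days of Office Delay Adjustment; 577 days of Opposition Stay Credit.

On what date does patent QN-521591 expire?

Base term: filing date + 25 years → 26 January 2037.
Office Delay Adjustment: +223 days → 6 September 2037.
Opposition Stay Credit: +577 days → 6 April 2039.

2039-04-06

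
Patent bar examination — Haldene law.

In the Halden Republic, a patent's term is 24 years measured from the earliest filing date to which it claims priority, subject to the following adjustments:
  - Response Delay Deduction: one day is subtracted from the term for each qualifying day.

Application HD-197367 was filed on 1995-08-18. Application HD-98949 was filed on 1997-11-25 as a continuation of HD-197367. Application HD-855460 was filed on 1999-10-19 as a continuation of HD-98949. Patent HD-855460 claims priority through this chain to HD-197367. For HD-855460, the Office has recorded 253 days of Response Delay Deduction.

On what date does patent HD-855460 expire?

2018-12-08

Earliest priority filing: 18 August 1995.
Base term: 18 August 1995 + 24 years → 18 August 2019.
Response Delay Deduction: −253 days → 8 December 2018.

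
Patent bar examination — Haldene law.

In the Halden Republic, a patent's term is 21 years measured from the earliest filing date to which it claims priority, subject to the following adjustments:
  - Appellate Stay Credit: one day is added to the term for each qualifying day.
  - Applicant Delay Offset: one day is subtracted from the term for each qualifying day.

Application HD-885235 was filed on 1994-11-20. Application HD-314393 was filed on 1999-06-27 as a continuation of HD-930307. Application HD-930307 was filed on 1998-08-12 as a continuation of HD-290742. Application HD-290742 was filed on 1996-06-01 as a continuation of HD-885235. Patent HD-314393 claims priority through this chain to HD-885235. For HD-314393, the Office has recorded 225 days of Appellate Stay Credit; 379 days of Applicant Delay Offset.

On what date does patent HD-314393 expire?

Earliest priority filing: 20 November 1994.
Base term: 20 November 1994 + 21 years → 20 November 2015.
Appellate Stay Credit: +225 days → 2 July 2016.
Applicant Delay Offset: −379 days → 19 June 2015.

June 19, 2015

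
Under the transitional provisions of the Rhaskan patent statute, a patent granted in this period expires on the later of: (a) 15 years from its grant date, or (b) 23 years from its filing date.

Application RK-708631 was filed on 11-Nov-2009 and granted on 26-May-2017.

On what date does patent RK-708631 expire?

November 11, 2032

(a) grant + 15 years → 26 May 2032.
(b) filing + 23 years → 11 November 2032.
Later of the two: 11 November 2032.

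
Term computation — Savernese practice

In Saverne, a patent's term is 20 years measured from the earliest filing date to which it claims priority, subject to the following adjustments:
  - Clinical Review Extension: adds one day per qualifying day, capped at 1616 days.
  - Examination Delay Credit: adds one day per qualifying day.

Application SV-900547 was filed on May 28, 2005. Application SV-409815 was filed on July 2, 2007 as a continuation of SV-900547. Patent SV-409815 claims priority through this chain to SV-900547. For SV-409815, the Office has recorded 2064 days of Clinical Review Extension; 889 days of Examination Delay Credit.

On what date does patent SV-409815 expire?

Earliest priority filing: 28 May 2005.
Base term: 28 May 2005 + 20 years → 28 May 2025.
Clinical Review Extension: 2064 days claimed exceeds the 1616-day cap, so +1616 days → 30 October 2029.
Examination Delay Credit: +889 days → 6 April 2032.

April 6, 2032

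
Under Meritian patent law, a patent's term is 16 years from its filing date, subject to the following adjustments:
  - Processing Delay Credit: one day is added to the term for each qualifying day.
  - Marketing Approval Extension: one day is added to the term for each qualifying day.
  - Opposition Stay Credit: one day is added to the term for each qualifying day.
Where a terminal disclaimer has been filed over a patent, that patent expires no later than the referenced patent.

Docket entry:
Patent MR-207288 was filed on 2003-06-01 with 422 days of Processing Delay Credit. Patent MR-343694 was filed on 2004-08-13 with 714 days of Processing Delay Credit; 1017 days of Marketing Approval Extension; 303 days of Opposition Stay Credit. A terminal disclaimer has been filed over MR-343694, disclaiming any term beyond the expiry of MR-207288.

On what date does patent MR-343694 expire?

Natural term of MR-343694:
  Base: filing + 16 years → 13 August 2020.
  Processing Delay Credit: +714 days → 28 July 2022.
  Marketing Approval Extension: +1017 days → 10 May 2025.
  Opposition Stay Credit: +303 days → 9 March 2026.
Expiry of referenced patent MR-207288:
  Base: filing + 16 years → 1 June 2019.
  Processing Delay Credit: +422 days → 27 July 2020.
Terminal disclaimer: MR-343694 expires on the earlier of 9 March 2026 and 27 July 2020.

July 27, 2020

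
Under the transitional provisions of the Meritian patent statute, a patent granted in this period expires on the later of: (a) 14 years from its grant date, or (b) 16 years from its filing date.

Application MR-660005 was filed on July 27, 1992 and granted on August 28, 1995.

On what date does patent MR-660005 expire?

2009-08-28

(a) grant + 14 years → 28 August 2009.
(b) filing + 16 years → 27 July 2008.
Later of the two: 28 August 2009.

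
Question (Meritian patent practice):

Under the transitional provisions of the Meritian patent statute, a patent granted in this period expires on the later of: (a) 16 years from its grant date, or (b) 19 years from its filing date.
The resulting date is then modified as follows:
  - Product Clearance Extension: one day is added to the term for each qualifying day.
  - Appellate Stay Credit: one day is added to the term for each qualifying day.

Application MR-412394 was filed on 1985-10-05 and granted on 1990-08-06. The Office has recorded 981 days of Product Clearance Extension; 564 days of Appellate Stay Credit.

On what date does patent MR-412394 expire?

2010-10-29

(a) grant + 16 years → 6 August 2006.
(b) filing + 19 years → 5 October 2004.
Later of the two: 6 August 2006.
Product Clearance Extension: +981 days → 13 April 2009.
Appellate Stay Credit: +564 days → 29 October 2010.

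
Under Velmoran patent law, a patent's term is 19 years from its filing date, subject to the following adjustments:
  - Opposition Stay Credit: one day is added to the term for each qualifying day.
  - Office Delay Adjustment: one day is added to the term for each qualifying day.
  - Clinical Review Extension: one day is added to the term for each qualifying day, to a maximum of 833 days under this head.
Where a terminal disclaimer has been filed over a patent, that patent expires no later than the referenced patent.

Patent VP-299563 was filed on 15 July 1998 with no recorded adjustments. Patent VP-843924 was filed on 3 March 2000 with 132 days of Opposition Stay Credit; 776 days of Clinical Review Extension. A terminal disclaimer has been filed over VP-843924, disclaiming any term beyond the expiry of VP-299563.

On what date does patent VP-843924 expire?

July 15, 2017

Natural term of VP-843924:
  Base: filing + 19 years → 3 March 2019.
  Opposition Stay Credit: +132 days → 13 July 2019.
  Clinical Review Extension: 776 days (within the 833-day cap) → +776 days → 27 August 2021.
Expiry of referenced patent VP-299563:
  Base: filing + 19 years → 15 July 2017.
Terminal disclaimer: VP-843924 expires on the earlier of 27 August 2021 and 15 July 2017.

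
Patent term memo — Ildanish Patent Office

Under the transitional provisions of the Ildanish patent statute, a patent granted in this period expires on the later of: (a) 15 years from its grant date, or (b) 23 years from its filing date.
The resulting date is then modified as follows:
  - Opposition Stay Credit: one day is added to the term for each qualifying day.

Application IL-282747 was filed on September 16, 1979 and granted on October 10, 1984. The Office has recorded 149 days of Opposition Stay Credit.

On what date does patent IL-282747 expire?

2003-02-12

(a) grant + 15 years → 10 October 1999.
(b) filing + 23 years → 16 September 2002.
Later of the two: 16 September 2002.
Opposition Stay Credit: +149 days → 12 February 2003.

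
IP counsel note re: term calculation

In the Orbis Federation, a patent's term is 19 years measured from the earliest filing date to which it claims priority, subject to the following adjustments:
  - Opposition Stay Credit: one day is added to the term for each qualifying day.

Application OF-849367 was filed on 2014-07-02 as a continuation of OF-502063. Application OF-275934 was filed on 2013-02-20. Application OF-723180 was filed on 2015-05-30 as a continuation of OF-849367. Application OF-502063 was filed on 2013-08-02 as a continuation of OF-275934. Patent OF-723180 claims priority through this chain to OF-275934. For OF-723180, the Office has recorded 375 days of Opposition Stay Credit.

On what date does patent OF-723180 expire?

Earliest priority filing: 20 February 2013.
Base term: 20 February 2013 + 19 years → 20 February 2032.
Opposition Stay Credit: +375 days → 1 March 2033.

2033-03-01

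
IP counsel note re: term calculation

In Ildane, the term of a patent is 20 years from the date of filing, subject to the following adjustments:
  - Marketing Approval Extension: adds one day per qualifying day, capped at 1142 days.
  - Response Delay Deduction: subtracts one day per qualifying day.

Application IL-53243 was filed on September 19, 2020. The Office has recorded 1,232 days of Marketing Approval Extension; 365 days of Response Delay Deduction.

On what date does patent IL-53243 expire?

November 5, 2042

Base term: filing date + 20 years → 19 September 2040.
Marketing Approval Extension: 1232 days claimed exceeds the 1142-day cap, so +1142 days → 5 November 2043.
Response Delay Deduction: −365 days → 5 November 2042.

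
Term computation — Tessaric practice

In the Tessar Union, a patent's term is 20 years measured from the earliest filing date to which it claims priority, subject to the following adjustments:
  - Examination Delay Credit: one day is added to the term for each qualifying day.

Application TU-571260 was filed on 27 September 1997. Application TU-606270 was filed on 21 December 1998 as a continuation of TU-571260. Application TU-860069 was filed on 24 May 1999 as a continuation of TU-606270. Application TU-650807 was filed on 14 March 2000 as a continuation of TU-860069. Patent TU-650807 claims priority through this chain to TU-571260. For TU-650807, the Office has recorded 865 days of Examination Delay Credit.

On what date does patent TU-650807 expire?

February 9, 2020

Earliest priority filing: 27 September 1997.
Base term: 27 September 1997 + 20 years → 27 September 2017.
Examination Delay Credit: +865 days → 9 February 2020.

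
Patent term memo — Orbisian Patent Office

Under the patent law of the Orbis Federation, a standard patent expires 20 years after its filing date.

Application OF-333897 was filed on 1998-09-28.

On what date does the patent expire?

September 28, 2018

Filing date + 20 years → 28 September 2018.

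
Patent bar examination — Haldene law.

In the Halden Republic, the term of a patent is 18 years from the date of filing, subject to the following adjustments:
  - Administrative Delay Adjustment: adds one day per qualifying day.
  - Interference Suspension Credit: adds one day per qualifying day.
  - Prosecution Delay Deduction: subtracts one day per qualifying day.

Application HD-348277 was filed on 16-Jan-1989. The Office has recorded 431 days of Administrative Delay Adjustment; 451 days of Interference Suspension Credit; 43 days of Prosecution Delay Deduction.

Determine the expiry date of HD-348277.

Base term: filing date + 18 years → 16 January 2007.
Administrative Delay Adjustment: +431 days → 22 March 2008.
Interference Suspension Credit: +451 days → 16 June 2009.
Prosecution Delay Deduction: −43 days → 4 May 2009.

May 4, 2009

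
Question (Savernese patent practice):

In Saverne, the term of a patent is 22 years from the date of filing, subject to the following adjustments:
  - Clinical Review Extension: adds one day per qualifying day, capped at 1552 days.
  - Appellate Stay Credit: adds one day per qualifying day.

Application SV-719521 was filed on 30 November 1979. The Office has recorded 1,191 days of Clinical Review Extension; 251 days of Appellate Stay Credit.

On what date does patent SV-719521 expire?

Base term: filing date + 22 years → 30 November 2001.
Clinical Review Extension: 1191 days (within the 1552-day cap) → +1191 days → 5 March 2005.
Appellate Stay Credit: +251 days → 11 November 2005.

November 11, 2005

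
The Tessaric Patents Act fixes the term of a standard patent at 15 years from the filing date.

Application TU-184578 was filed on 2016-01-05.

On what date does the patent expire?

2031-01-05

Filing date + 15 years → 5 January 2031.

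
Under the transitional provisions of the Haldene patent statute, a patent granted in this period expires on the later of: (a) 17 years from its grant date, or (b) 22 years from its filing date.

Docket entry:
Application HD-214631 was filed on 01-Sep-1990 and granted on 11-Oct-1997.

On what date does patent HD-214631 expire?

(a) grant + 17 years → 11 October 2014.
(b) filing + 22 years → 1 September 2012.
Later of the two: 11 October 2014.

2014-10-11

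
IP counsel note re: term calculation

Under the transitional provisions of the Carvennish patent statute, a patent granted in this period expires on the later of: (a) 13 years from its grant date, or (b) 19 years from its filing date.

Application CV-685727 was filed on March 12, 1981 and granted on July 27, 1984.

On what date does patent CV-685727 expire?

March 12, 2000

(a) grant + 13 years → 27 July 1997.
(b) filing + 19 years → 12 March 2000.
Later of the two: 12 March 2000.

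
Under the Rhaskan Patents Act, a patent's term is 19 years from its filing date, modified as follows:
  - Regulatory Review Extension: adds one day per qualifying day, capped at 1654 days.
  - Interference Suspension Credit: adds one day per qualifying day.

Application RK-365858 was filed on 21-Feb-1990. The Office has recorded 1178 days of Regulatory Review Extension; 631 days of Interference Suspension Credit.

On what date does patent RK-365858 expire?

Base term: filing date + 19 years → 21 February 2009.
Regulatory Review Extension: 1178 days (within the 1654-day cap) → +1178 days → 14 May 2012.
Interference Suspension Credit: +631 days → 4 February 2014.

February 4, 2014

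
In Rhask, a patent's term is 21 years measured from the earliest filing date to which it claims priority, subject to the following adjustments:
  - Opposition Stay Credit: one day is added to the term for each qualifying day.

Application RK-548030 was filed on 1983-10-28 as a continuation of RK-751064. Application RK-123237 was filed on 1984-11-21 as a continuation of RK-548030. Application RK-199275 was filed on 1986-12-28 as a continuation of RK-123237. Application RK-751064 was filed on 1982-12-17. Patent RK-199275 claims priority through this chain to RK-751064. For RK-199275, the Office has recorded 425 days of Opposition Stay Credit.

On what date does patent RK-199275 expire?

Earliest priority filing: 17 December 1982.
Base term: 17 December 1982 + 21 years → 17 December 2003.
Opposition Stay Credit: +425 days → 14 February 2005.

February 14, 2005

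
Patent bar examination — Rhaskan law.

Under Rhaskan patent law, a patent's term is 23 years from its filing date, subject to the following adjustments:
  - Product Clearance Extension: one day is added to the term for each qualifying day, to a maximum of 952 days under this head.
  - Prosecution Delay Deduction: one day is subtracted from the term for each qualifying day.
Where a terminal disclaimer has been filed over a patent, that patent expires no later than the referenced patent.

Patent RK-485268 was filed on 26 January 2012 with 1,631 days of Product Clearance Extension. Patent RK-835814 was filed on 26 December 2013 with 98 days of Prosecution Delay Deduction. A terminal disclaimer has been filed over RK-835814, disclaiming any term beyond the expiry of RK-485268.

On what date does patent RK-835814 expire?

September 19, 2036

Natural term of RK-835814:
  Base: filing + 23 years → 26 December 2036.
  Prosecution Delay Deduction: −98 days → 19 September 2036.
Expiry of referenced patent RK-485268:
  Base: filing + 23 years → 26 January 2035.
  Product Clearance Extension: 1631 days claimed exceeds the 952-day cap, so +952 days → 4 September 2037.
Terminal disclaimer: RK-835814 expires on the earlier of 19 September 2036 and 4 September 2037.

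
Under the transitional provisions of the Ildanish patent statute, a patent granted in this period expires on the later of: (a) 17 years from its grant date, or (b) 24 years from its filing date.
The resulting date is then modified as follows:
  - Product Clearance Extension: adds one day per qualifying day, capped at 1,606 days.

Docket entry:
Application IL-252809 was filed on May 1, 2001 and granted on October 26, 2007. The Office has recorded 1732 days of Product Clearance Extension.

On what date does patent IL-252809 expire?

(a) grant + 17 years → 26 October 2024.
(b) filing + 24 years → 1 May 2025.
Later of the two: 1 May 2025.
Product Clearance Extension: 1732 days claimed exceeds the 1606-day cap, so +1606 days → 23 September 2029.

September 23, 2029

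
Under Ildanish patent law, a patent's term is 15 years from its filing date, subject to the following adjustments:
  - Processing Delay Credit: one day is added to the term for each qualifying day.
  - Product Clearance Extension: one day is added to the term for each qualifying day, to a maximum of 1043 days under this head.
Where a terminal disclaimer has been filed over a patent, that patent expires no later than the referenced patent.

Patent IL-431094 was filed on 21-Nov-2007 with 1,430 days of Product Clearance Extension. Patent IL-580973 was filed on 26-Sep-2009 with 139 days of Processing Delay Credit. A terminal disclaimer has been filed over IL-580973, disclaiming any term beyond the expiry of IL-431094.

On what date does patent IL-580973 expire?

2025-02-12

Natural term of IL-580973:
  Base: filing + 15 years → 26 September 2024.
  Processing Delay Credit: +139 days → 12 February 2025.
Expiry of referenced patent IL-431094:
  Base: filing + 15 years → 21 November 2022.
  Product Clearance Extension: 1430 days claimed exceeds the 1043-day cap, so +1043 days → 29 September 2025.
Terminal disclaimer: IL-580973 expires on the earlier of 12 February 2025 and 29 September 2025.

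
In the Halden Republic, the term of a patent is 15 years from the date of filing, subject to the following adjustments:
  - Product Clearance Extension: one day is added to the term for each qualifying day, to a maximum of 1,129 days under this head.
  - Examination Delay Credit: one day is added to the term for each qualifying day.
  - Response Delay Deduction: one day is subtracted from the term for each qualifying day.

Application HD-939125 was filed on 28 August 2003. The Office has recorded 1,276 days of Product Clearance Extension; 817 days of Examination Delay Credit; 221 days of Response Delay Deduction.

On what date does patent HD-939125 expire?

Base term: filing date + 15 years → 28 August 2018.
Product Clearance Extension: 1276 days claimed exceeds the 1129-day cap, so +1129 days → 30 September 2021.
Examination Delay Credit: +817 days → 26 December 2023.
Response Delay Deduction: −221 days → 19 May 2023.

2023-05-19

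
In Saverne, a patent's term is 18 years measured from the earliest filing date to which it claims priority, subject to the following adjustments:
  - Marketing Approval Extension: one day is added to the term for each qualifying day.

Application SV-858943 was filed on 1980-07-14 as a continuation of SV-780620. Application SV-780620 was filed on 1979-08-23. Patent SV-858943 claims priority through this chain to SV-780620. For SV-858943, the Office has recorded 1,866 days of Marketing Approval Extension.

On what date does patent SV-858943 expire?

2002-10-02

Earliest priority filing: 23 August 1979.
Base term: 23 August 1979 + 18 years → 23 August 1997.
Marketing Approval Extension: +1866 days → 2 October 2002.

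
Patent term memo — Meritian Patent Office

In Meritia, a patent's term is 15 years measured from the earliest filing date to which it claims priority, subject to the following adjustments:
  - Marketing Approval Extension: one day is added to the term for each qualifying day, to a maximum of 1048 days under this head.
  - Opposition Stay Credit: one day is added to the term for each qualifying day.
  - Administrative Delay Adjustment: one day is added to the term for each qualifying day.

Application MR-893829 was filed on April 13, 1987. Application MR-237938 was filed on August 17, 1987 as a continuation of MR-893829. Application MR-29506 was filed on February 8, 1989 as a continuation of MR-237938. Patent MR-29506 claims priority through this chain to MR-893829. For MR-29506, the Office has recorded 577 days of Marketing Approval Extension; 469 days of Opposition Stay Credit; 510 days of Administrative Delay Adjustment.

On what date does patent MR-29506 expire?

Earliest priority filing: 13 April 1987.
Base term: 13 April 1987 + 15 years → 13 April 2002.
Marketing Approval Extension: 577 days (within the 1048-day cap) → +577 days → 11 November 2003.
Opposition Stay Credit: +469 days → 22 February 2005.
Administrative Delay Adjustment: +510 days → 17 July 2006.

July 17, 2006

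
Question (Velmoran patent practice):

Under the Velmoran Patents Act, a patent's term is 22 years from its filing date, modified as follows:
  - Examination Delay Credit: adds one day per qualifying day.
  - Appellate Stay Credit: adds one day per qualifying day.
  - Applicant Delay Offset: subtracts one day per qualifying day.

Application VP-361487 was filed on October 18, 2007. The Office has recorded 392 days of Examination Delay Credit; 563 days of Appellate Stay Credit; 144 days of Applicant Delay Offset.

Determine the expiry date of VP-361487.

Base term: filing date + 22 years → 18 October 2029.
Examination Delay Credit: +392 days → 14 November 2030.
Appellate Stay Credit: +563 days → 30 May 2032.
Applicant Delay Offset: −144 days → 7 January 2032.

January 7, 2032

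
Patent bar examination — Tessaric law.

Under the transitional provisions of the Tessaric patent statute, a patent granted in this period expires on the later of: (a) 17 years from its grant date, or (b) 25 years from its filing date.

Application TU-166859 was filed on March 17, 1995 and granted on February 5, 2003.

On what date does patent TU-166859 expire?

(a) grant + 17 years → 5 February 2020.
(b) filing + 25 years → 17 March 2020.
Later of the two: 17 March 2020.

2020-03-17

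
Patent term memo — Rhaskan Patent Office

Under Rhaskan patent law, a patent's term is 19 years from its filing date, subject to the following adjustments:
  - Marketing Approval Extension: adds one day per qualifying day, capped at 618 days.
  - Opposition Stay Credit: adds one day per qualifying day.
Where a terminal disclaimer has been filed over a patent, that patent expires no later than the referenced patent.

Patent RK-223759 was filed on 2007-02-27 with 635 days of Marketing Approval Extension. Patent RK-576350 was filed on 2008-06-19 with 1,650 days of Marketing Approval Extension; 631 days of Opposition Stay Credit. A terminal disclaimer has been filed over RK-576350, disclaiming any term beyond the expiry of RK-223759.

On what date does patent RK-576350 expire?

Natural term of RK-576350:
  Base: filing + 19 years → 19 June 2027.
  Marketing Approval Extension: 1650 days claimed exceeds the 618-day cap, so +618 days → 26 February 2029.
  Opposition Stay Credit: +631 days → 19 November 2030.
Expiry of referenced patent RK-223759:
  Base: filing + 19 years → 27 February 2026.
  Marketing Approval Extension: 635 days claimed exceeds the 618-day cap, so +618 days → 7 November 2027.
Terminal disclaimer: RK-576350 expires on the earlier of 19 November 2030 and 7 November 2027.

2027-11-07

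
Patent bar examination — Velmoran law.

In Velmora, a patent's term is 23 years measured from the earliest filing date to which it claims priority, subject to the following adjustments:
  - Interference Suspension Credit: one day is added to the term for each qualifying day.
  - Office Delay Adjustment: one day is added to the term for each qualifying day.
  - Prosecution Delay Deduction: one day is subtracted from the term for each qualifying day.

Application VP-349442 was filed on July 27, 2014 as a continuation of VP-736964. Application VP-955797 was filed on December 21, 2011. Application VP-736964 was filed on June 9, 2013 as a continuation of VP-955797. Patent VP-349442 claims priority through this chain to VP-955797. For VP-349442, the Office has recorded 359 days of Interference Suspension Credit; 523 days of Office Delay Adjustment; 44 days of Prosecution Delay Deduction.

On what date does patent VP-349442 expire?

April 7, 2037

Earliest priority filing: 21 December 2011.
Base term: 21 December 2011 + 23 years → 21 December 2034.
Interference Suspension Credit: +359 days → 15 December 2035.
Office Delay Adjustment: +523 days → 21 May 2037.
Prosecution Delay Deduction: −44 days → 7 April 2037.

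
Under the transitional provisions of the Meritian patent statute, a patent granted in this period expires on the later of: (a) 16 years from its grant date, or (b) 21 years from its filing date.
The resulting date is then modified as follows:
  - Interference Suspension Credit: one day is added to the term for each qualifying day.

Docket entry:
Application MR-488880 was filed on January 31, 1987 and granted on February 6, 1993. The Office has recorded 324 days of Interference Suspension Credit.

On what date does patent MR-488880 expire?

(a) grant + 16 years → 6 February 2009.
(b) filing + 21 years → 31 January 2008.
Later of the two: 6 February 2009.
Interference Suspension Credit: +324 days → 27 December 2009.

2009-12-27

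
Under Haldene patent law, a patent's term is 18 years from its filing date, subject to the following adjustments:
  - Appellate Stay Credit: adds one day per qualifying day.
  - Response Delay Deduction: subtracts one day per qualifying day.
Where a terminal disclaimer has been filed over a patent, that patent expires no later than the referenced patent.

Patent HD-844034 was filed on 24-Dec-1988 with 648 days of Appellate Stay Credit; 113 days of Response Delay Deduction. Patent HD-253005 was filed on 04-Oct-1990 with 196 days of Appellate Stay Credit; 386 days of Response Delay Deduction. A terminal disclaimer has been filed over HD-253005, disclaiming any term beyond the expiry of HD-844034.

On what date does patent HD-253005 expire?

March 28, 2008

Natural term of HD-253005:
  Base: filing + 18 years → 4 October 2008.
  Appellate Stay Credit: +196 days → 18 April 2009.
  Response Delay Deduction: −386 days → 28 March 2008.
Expiry of referenced patent HD-844034:
  Base: filing + 18 years → 24 December 2006.
  Appellate Stay Credit: +648 days → 2 October 2008.
  Response Delay Deduction: −113 days → 11 June 2008.
Terminal disclaimer: HD-253005 expires on the earlier of 28 March 2008 and 11 June 2008.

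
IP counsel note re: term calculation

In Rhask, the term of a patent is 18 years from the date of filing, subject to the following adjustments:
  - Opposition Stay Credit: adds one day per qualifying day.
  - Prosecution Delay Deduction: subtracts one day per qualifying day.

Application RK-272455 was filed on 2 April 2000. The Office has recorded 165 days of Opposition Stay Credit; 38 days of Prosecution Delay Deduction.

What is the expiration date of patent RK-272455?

August 7, 2018

Base term: filing date + 18 years → 2 April 2018.
Opposition Stay Credit: +165 days → 14 September 2018.
Prosecution Delay Deduction: −38 days → 7 August 2018.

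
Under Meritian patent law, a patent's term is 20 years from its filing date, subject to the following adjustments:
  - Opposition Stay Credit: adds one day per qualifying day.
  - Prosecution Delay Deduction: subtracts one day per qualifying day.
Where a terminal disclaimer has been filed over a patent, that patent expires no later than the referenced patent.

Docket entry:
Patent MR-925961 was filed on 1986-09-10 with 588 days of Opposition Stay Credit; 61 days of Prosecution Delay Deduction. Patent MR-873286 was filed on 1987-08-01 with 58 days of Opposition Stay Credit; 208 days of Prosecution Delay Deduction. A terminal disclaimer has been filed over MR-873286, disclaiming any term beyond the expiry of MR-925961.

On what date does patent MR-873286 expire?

2007-03-04

Natural term of MR-873286:
  Base: filing + 20 years → 1 August 2007.
  Opposition Stay Credit: +58 days → 28 September 2007.
  Prosecution Delay Deduction: −208 days → 4 March 2007.
Expiry of referenced patent MR-925961:
  Base: filing + 20 years → 10 September 2006.
  Opposition Stay Credit: +588 days → 20 April 2008.
  Prosecution Delay Deduction: −61 days → 19 February 2008.
Terminal disclaimer: MR-873286 expires on the earlier of 4 March 2007 and 19 February 2008.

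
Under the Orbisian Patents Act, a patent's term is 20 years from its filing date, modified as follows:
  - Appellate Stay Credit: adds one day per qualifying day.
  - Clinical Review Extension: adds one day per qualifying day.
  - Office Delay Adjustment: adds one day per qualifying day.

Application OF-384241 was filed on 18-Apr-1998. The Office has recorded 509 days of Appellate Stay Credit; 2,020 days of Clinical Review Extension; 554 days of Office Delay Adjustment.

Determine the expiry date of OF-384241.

September 26, 2026

Base term: filing date + 20 years → 18 April 2018.
Appellate Stay Credit: +509 days → 9 September 2019.
Clinical Review Extension: +2020 days → 21 March 2025.
Office Delay Adjustment: +554 days → 26 September 2026.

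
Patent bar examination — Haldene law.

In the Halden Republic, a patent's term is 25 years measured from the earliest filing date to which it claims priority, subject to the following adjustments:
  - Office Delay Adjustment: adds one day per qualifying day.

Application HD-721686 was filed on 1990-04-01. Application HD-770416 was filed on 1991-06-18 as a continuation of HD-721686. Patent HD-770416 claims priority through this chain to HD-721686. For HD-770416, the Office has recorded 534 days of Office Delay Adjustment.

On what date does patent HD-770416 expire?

September 16, 2016

Earliest priority filing: 1 April 1990.
Base term: 1 April 1990 + 25 years → 1 April 2015.
Office Delay Adjustment: +534 days → 16 September 2016.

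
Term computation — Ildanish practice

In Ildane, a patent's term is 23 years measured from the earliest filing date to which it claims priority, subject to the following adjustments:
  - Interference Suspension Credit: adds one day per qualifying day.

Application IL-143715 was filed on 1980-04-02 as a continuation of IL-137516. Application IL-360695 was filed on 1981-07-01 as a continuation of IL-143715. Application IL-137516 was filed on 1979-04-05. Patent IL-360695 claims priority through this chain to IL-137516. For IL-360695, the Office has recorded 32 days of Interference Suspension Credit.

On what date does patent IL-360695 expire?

2002-05-07

Earliest priority filing: 5 April 1979.
Base term: 5 April 1979 + 23 years → 5 April 2002.
Interference Suspension Credit: +32 days → 7 May 2002.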